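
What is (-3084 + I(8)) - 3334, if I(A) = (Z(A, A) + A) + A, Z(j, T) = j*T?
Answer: -6338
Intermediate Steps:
Z(j, T) = T*j
I(A) = A² + 2*A (I(A) = (A*A + A) + A = (A² + A) + A = (A + A²) + A = A² + 2*A)
(-3084 + I(8)) - 3334 = (-3084 + 8*(2 + 8)) - 3334 = (-3084 + 8*10) - 3334 = (-3084 + 80) - 3334 = -3004 - 3334 = -6338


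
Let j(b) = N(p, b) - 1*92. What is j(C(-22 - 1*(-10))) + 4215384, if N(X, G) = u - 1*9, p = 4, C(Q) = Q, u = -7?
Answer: 4215276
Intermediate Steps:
N(X, G) = -16 (N(X, G) = -7 - 1*9 = -7 - 9 = -16)
j(b) = -108 (j(b) = -16 - 1*92 = -16 - 92 = -108)
j(C(-22 - 1*(-10))) + 4215384 = -108 + 4215384 = 4215276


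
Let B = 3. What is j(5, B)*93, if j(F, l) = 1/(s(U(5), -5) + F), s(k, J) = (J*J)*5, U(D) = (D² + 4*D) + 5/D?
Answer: 93/130 ≈ 0.71538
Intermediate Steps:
U(D) = D² + 4*D + 5/D
s(k, J) = 5*J² (s(k, J) = J²*5 = 5*J²)
j(F, l) = 1/(125 + F) (j(F, l) = 1/(5*(-5)² + F) = 1/(5*25 + F) = 1/(125 + F))
j(5, B)*93 = 93/(125 + 5) = 93/130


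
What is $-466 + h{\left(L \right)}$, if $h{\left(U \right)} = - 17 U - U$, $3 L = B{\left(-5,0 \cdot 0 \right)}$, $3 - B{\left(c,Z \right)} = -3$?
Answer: $-502$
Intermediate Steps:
$B{\left(c,Z \right)} = 6$ ($B{\left(c,Z \right)} = 3 - -3 = 3 + 3 = 6$)
$L = 2$ ($L = \frac{1}{3} \cdot 6 = 2$)
$h{\left(U \right)} = - 18 U$
$-466 + h{\left(L \right)} = -466 - 36 = -502$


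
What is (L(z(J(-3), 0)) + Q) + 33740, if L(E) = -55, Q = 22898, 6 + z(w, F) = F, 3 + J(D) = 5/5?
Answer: 56583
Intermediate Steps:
J(D) = -2 (J(D) = -3 + 5/5 = -3 + 5*(⅕) = -3 + 1 = -2)
z(w, F) = -6 + F
(L(z(J(-3), 0)) + Q) + 33740 = (-55 + 22898) + 33740 = 22843 + 33740 = 56583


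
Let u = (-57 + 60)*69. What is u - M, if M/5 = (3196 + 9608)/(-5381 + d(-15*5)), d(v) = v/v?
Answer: 58884/269 ≈ 218.90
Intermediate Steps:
u = 207 (u = 3*69 = 207)
d(v) = 1
M = -3201/269 (M = 5*((3196 + 9608)/(-5381 + 1)) = 5*(12804/(-5380)) = 5*(12804*(-1/5380)) = 5*(-3201/1345) = -3201/269 ≈ -11.900)
u - M = 207 - 1*(-3201/269) = 207 + 3201/269 = 58884/269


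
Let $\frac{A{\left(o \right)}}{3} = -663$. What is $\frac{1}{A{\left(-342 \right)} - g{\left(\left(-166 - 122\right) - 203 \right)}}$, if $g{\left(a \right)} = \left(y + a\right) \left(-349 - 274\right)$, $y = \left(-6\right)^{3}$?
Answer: $- \frac{1}{442450} \approx -2.2601 \cdot 10^{-6}$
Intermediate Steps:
$y = -216$
$A{\left(o \right)} = -1989$ ($A{\left(o \right)} = 3 \left(-663\right) = -1989$)
$g{\left(a \right)} = 134568 - 623 a$ ($g{\left(a \right)} = \left(-216 + a\right) \left(-349 - 274\right) = \left(-216 + a\right) \left(-623\right) = 134568 - 623 a$)
$\frac{1}{A{\left(-342 \right)} - g{\left(\left(-166 - 122\right) - 203 \right)}} = \frac{1}{-1989 - \left(134568 - 623 \left(\left(-166 - 122\right) - 203\right)\right)} = \frac{1}{-1989 - \left(134568 - 623 \left(-288 - 203\right)\right)} = \frac{1}{-1989 - \left(134568 - -305893\right)} = \frac{1}{-1989 - \left(134568 + 305893\right)} = \frac{1}{-1989 - 440461} = \frac{1}{-442450} = - \frac{1}{442450}$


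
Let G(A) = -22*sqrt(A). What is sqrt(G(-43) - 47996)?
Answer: sqrt(-47996 - 22*I*sqrt(43)) ≈ 0.3293 - 219.08*I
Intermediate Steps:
sqrt(G(-43) - 47996) = sqrt(-22*I*sqrt(43) - 47996) = sqrt(-47996 - 22*I*sqrt(43))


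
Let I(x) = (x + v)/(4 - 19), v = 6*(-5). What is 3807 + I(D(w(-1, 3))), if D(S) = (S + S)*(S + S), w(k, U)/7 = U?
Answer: 18457/5 ≈ 3691.4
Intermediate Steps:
v = -30
w(k, U) = 7*U
D(S) = 4*S² (D(S) = (2*S)*(2*S) = 4*S²)
I(x) = 2 - x/15 (I(x) = (x - 30)/(4 - 19) = (-30 + x)/(-15) = (-30 + x)*(-1/15) = 2 - x/15)
3807 + I(D(w(-1, 3))) = 3807 + (2 - 4*(7*3)²/15) = 3807 + (2 - 4*21²/15) = 3807 + (2 - 4*441/15) = 3807 + (2 - 1/15*1764) = 3807 + (2 - 588/5) = 3807 - 578/5 = 18457/5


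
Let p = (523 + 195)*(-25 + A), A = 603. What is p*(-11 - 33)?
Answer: -18260176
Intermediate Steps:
p = 415004 (p = (523 + 195)*(-25 + 603) = 718*578 = 415004)
p*(-11 - 33) = 415004*(-11 - 33) = 415004*(-44) = -18260176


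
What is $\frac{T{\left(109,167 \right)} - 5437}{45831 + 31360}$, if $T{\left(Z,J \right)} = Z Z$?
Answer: $\frac{6444}{77191} \approx 0.083481$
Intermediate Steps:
$T{\left(Z,J \right)} = Z^{2}$
$\frac{T{\left(109,167 \right)} - 5437}{45831 + 31360} = \frac{109^{2} - 5437}{45831 + 31360} = \frac{11881 - 5437}{77191} = 6444 \cdot \frac{1}{77191} = \frac{6444}{77191}$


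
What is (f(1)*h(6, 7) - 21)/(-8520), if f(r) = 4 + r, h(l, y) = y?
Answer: -7/4260 ≈ -0.0016432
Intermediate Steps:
(f(1)*h(6, 7) - 21)/(-8520) = ((4 + 1)*7 - 21)/(-8520) = (5*7 - 21)*(-1/8520) = (35 - 21)*(-1/8520) = 14*(-1/8520) = -7/4260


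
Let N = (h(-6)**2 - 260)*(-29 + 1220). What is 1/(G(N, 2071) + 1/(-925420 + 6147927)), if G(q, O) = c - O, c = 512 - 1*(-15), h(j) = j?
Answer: -5222507/8063550807 ≈ -0.00064767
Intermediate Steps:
c = 527 (c = 512 + 15 = 527)
N = -266784 (N = ((-6)**2 - 260)*(-29 + 1220) = (36 - 260)*1191 = -224*1191 = -266784)
G(q, O) = 527 - O
1/(G(N, 2071) + 1/(-925420 + 6147927)) = 1/((527 - 1*2071) + 1/(-925420 + 6147927)) = 1/((527 - 2071) + 1/5222507) = 1/(-1544 + 1/5222507) = 1/(-8063550807/5222507) = -5222507/8063550807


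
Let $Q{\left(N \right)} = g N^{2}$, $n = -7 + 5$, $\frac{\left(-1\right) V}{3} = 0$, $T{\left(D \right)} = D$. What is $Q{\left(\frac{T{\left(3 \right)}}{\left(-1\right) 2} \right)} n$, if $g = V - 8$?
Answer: $36$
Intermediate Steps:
$V = 0$ ($V = \left(-3\right) 0 = 0$)
$g = -8$ ($g = 0 - 8 = -8$)
$n = -2$
$Q{\left(N \right)} = - 8 N^{2}$
$Q{\left(\frac{T{\left(3 \right)}}{\left(-1\right) 2} \right)} n = - 8 \left(\frac{3}{\left(-1\right) 2}\right)^{2} \left(-2\right) = - 8 \left(\frac{3}{-2}\right)^{2} \left(-2\right) = - 8 \left(3 \left(- \frac{1}{2}\right)\right)^{2} \left(-2\right) = - 8 \left(- \frac{3}{2}\right)^{2} \left(-2\right) = \left(-8\right) \frac{9}{4} \left(-2\right) = \left(-18\right) \left(-2\right) = 36$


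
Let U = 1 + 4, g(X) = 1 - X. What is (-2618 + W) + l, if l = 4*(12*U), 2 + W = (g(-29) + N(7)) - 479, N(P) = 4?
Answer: -2825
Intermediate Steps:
U = 5
W = -447 (W = -2 + (((1 - 1*(-29)) + 4) - 479) = -2 + (((1 + 29) + 4) - 479) = -2 + ((30 + 4) - 479) = -2 + (34 - 479) = -2 - 445 = -447)
l = 240 (l = 4*(12*5) = 4*60 = 240)
(-2618 + W) + l = (-2618 - 447) + 240 = -3065 + 240 = -2825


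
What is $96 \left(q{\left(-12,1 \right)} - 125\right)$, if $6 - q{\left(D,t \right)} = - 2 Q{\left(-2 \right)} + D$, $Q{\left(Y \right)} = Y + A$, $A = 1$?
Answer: $-10464$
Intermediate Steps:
$Q{\left(Y \right)} = 1 + Y$ ($Q{\left(Y \right)} = Y + 1 = 1 + Y$)
$q{\left(D,t \right)} = 4 - D$ ($q{\left(D,t \right)} = 6 - \left(- 2 \left(1 - 2\right) + D\right) = 6 - \left(\left(-2\right) \left(-1\right) + D\right) = 6 - \left(2 + D\right) = 4 - D$)
$96 \left(q{\left(-12,1 \right)} - 125\right) = 96 \left(\left(4 - -12\right) - 125\right) = 96 \left(\left(4 + 12\right) - 125\right) = 96 \left(16 - 125\right) = 96 \left(-109\right) = -10464$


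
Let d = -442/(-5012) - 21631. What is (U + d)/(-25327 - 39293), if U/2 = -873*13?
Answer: 111088253/161937720 ≈ 0.68599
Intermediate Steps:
d = -54207065/2506 (d = -442*(-1/5012) - 21631 = 221/2506 - 21631 = -54207065/2506 ≈ -21631.)
U = -22698 (U = 2*(-873*13) = 2*(-11349) = -22698)
(U + d)/(-25327 - 39293) = (-22698 - 54207065/2506)/(-25327 - 39293) = -111088253/2506/(-64620) = -111088253/2506*(-1/64620) = 111088253/161937720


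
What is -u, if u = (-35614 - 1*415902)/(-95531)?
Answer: -451516/95531 ≈ -4.7264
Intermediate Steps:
u = 451516/95531 (u = (-35614 - 415902)*(-1/95531) = -451516*(-1/95531) = 451516/95531 ≈ 4.7264)
-u = -1*451516/95531 = -451516/95531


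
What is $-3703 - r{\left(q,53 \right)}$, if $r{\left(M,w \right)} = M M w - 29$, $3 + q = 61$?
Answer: $-181966$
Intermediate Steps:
$q = 58$ ($q = -3 + 61 = 58$)
$r{\left(M,w \right)} = -29 + w M^{2}$ ($r{\left(M,w \right)} = M^{2} w - 29 = w M^{2} - 29 = -29 + w M^{2}$)
$-3703 - r{\left(q,53 \right)} = -3703 - \left(-29 + 53 \cdot 58^{2}\right) = -3703 - \left(-29 + 53 \cdot 3364\right) = -3703 - \left(-29 + 178292\right) = -3703 - 178263 = -181966$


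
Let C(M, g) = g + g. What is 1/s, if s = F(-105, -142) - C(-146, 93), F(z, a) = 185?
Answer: -1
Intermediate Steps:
C(M, g) = 2*g
s = -1 (s = 185 - 2*93 = 185 - 1*186 = 185 - 186 = -1)
1/s = 1/(-1) = -1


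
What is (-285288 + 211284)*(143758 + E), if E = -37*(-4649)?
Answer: -23368317084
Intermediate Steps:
E = 172013
(-285288 + 211284)*(143758 + E) = (-285288 + 211284)*(143758 + 172013) = -74004*315771 = -23368317084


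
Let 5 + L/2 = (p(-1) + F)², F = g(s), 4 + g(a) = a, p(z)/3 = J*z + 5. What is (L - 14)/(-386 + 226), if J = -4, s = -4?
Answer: -349/80 ≈ -4.3625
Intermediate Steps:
p(z) = 15 - 12*z (p(z) = 3*(-4*z + 5) = 3*(5 - 4*z) = 15 - 12*z)
g(a) = -4 + a
F = -8 (F = -4 - 4 = -8)
L = 712 (L = -10 + 2*((15 - 12*(-1)) - 8)² = -10 + 2*((15 + 12) - 8)² = -10 + 2*(27 - 8)² = -10 + 2*19² = -10 + 2*361 = -10 + 722 = 712)
(L - 14)/(-386 + 226) = (712 - 14)/(-386 + 226) = 698/(-160) = 698*(-1/160) = -349/80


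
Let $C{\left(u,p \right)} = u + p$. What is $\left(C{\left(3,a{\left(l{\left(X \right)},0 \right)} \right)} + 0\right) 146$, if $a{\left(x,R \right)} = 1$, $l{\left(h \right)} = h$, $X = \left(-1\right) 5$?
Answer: $584$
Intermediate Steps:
$X = -5$
$C{\left(u,p \right)} = p + u$
$\left(C{\left(3,a{\left(l{\left(X \right)},0 \right)} \right)} + 0\right) 146 = \left(\left(1 + 3\right) + 0\right) 146 = \left(4 + 0\right) 146 = 4 \cdot 146 = 584$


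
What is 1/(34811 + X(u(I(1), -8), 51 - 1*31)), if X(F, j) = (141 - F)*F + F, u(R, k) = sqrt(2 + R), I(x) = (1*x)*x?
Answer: 8702/302884093 - 71*sqrt(3)/605768186 ≈ 2.8527e-5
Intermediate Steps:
I(x) = x**2 (I(x) = x*x = x**2)
X(F, j) = F + F*(141 - F) (X(F, j) = F*(141 - F) + F = F + F*(141 - F))
1/(34811 + X(u(I(1), -8), 51 - 1*31)) = 1/(34811 + sqrt(2 + 1**2)*(142 - sqrt(2 + 1**2))) = 1/(34811 + sqrt(2 + 1)*(142 - sqrt(2 + 1))) = 1/(34811 + sqrt(3)*(142 - sqrt(3)))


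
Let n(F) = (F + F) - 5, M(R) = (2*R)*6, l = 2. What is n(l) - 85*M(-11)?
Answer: 11219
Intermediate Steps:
M(R) = 12*R
n(F) = -5 + 2*F (n(F) = 2*F - 5 = -5 + 2*F)
n(l) - 85*M(-11) = (-5 + 2*2) - 1020*(-11) = (-5 + 4) - 85*(-132) = -1 + 11220 = 11219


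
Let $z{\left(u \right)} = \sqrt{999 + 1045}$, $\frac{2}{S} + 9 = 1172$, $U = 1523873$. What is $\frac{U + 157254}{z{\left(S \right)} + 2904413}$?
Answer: $\frac{4882687113451}{8435614872525} - \frac{3362254 \sqrt{511}}{8435614872525} \approx 0.57881$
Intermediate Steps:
$S = \frac{2}{1163}$ ($S = \frac{2}{-9 + 1172} = \frac{2}{1163} \approx 0.0017197$)
$z{\left(u \right)} = 2 \sqrt{511}$ ($z{\left(u \right)} = \sqrt{2044} = 2 \sqrt{511}$)
$\frac{U + 157254}{z{\left(S \right)} + 2904413} = \frac{1523873 + 157254}{2 \sqrt{511} + 2904413} = \frac{1681127}{2904413 + 2 \sqrt{511}}$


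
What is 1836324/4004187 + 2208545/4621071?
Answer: 5776403586973/6167877474759 ≈ 0.93653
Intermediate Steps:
1836324/4004187 + 2208545/4621071 = 1836324*(1/4004187) + 2208545*(1/4621071) = 612108/1334729 + 2208545/4621071 = 5776403586973/6167877474759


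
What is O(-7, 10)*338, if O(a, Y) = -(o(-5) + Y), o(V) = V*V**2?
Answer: 38870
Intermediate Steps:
o(V) = V**3
O(a, Y) = 125 - Y (O(a, Y) = -((-5)**3 + Y) = -(-125 + Y) = 125 - Y)
O(-7, 10)*338 = (125 - 1*10)*338 = (125 - 10)*338 = 115*338 = 38870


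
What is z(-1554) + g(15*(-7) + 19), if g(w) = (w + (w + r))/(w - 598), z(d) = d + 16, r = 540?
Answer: -263090/171 ≈ -1538.5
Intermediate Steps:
z(d) = 16 + d
g(w) = (540 + 2*w)/(-598 + w) (g(w) = (w + (w + 540))/(w - 598) = (w + (540 + w))/(-598 + w) = (540 + 2*w)/(-598 + w))
z(-1554) + g(15*(-7) + 19) = (16 - 1554) + 2*(270 + (15*(-7) + 19))/(-598 + (15*(-7) + 19)) = -1538 + 2*(270 + (-105 + 19))/(-598 + (-105 + 19)) = -1538 + 2*(270 - 86)/(-598 - 86) = -1538 + 2*184/(-684) = -1538 + 2*(-1/684)*184 = -1538 - 92/171 = -263090/171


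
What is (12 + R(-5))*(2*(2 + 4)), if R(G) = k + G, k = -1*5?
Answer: 24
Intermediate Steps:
k = -5
R(G) = -5 + G
(12 + R(-5))*(2*(2 + 4)) = (12 + (-5 - 5))*(2*(2 + 4)) = (12 - 10)*(2*6) = 2*12 = 24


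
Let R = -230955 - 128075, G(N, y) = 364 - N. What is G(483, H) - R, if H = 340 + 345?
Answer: 358911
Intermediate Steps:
H = 685
R = -359030
G(483, H) - R = (364 - 1*483) - 1*(-359030) = (364 - 483) + 359030 = -119 + 359030 = 358911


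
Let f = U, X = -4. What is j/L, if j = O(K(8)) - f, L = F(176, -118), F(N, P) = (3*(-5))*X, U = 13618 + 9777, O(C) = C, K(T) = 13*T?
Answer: -23291/60 ≈ -388.18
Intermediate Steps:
U = 23395
F(N, P) = 60 (F(N, P) = (3*(-5))*(-4) = -15*(-4) = 60)
f = 23395
L = 60
j = -23291 (j = 13*8 - 1*23395 = 104 - 23395 = -23291)
j/L = -23291/60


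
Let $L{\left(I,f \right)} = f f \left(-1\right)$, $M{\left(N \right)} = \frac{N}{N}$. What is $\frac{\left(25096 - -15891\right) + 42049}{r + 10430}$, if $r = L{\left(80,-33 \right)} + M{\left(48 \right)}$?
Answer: $\frac{41518}{4671} \approx 8.8885$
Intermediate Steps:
$M{\left(N \right)} = 1$
$L{\left(I,f \right)} = - f^{2}$ ($L{\left(I,f \right)} = f^{2} \left(-1\right) = - f^{2}$)
$r = -1088$ ($r = - \left(-33\right)^{2} + 1 = \left(-1\right) 1089 + 1 = -1089 + 1 = -1088$)
$\frac{\left(25096 - -15891\right) + 42049}{r + 10430} = \frac{\left(25096 - -15891\right) + 42049}{-1088 + 10430} = \frac{\left(25096 + 15891\right) + 42049}{9342} = \left(40987 + 42049\right) \frac{1}{9342} = 83036 \cdot \frac{1}{9342} = \frac{41518}{4671}$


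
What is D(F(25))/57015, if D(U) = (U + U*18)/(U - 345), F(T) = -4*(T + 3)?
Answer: 304/3722265 ≈ 8.1671e-5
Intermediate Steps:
F(T) = -12 - 4*T (F(T) = -4*(3 + T) = -12 - 4*T)
D(U) = 19*U/(-345 + U) (D(U) = (U + 18*U)/(-345 + U) = (19*U)/(-345 + U) = 19*U/(-345 + U))
D(F(25))/57015 = (19*(-12 - 4*25)/(-345 + (-12 - 4*25)))/57015 = (19*(-12 - 100)/(-345 + (-12 - 100)))*(1/57015) = (19*(-112)/(-345 - 112))*(1/57015) = (19*(-112)/(-457))*(1/57015) = (19*(-112)*(-1/457))*(1/57015) = (2128/457)*(1/57015) = 304/3722265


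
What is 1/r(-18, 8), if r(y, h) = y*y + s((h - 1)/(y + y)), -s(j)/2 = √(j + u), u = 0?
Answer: 2916/944791 + 3*I*√7/944791 ≈ 0.0030864 + 8.4011e-6*I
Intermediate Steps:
s(j) = -2*√j (s(j) = -2*√(j + 0) = -2*√j)
r(y, h) = y² - √2*√((-1 + h)/y) (r(y, h) = y*y - 2*√((h - 1)/(y + y)) = y² - 2*√((1/(2*y))*(-1 + h)) = y² - 2*√((-1 + h)/(2*y)) = y² - 2*√2*√((-1 + h)/y)/2 = y² - √2*√((-1 + h)/y))
1/r(-18, 8) = 1/((-18)² - √2*√((-1 + 8)/(-18))) = 1/(324 - √2*√(-1/18*7)) = 1/(324 - √2*√(-7/18)) = 1/(324 - √2*I*√14/6) = 1/(324 - I*√7/3)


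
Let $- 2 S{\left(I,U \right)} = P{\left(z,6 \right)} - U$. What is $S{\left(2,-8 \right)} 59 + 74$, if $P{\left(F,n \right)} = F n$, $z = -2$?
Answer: $192$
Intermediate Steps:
$S{\left(I,U \right)} = 6 + \frac{U}{2}$ ($S{\left(I,U \right)} = - \frac{\left(-2\right) 6 - U}{2} = - \frac{-12 - U}{2} = 6 + \frac{U}{2}$)
$S{\left(2,-8 \right)} 59 + 74 = \left(6 + \frac{1}{2} \left(-8\right)\right) 59 + 74 = \left(6 - 4\right) 59 + 74 = 2 \cdot 59 + 74 = 118 + 74 = 192$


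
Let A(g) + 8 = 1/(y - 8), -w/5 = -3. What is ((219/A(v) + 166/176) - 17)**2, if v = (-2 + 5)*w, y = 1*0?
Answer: 60526332441/32718400 ≈ 1849.9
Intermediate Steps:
w = 15 (w = -5*(-3) = 15)
y = 0
v = 45 (v = (-2 + 5)*15 = 3*15 = 45)
A(g) = -65/8 (A(g) = -8 + 1/(0 - 8) = -8 + 1/(-8) = -8 - 1/8 = -65/8)
((219/A(v) + 166/176) - 17)**2 = ((219/(-65/8) + 166/176) - 17)**2 = ((219*(-8/65) + 166*(1/176)) - 17)**2 = ((-1752/65 + 83/88) - 17)**2 = (-148781/5720 - 17)**2 = (-246021/5720)**2 = 60526332441/32718400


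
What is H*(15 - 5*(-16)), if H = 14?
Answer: 1330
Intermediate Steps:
H*(15 - 5*(-16)) = 14*(15 - 5*(-16)) = 14*(15 + 80) = 14*95 = 1330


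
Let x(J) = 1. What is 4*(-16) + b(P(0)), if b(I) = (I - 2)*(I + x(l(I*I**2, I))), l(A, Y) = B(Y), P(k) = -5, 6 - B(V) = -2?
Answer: -36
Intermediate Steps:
B(V) = 8 (B(V) = 6 - 1*(-2) = 6 + 2 = 8)
l(A, Y) = 8
b(I) = (1 + I)*(-2 + I) (b(I) = (I - 2)*(I + 1) = (-2 + I)*(1 + I) = (1 + I)*(-2 + I))
4*(-16) + b(P(0)) = 4*(-16) + (-2 + (-5)**2 - 1*(-5)) = -64 + (-2 + 25 + 5) = -64 + 28 = -36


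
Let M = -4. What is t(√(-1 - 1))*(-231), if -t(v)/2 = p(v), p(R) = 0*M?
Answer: 0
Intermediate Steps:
p(R) = 0 (p(R) = 0*(-4) = 0)
t(v) = 0 (t(v) = -2*0 = 0)
t(√(-1 - 1))*(-231) = 0*(-231) = 0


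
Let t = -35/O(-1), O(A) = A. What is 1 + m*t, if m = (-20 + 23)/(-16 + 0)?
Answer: -89/16 ≈ -5.5625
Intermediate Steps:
m = -3/16 (m = 3/(-16) = 3*(-1/16) = -3/16 ≈ -0.18750)
t = 35 (t = -35/(-1) = -35*(-1) = 35)
1 + m*t = 1 - 3/16*35 = 1 - 105/16 = -89/16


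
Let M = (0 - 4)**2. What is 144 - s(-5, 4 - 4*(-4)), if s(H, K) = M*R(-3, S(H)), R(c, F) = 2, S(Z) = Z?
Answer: 112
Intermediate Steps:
M = 16 (M = (-4)**2 = 16)
s(H, K) = 32 (s(H, K) = 16*2 = 32)
144 - s(-5, 4 - 4*(-4)) = 144 - 1*32 = 144 - 32 = 112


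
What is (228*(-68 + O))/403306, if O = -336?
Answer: -46056/201653 ≈ -0.22839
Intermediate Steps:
(228*(-68 + O))/403306 = (228*(-68 - 336))/403306 = (228*(-404))*(1/403306) = -92112*1/403306 = -46056/201653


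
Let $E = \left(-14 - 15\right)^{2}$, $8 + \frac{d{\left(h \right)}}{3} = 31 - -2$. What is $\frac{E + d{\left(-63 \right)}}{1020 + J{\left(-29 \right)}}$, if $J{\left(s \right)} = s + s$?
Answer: $\frac{458}{481} \approx 0.95218$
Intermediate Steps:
$d{\left(h \right)} = 75$ ($d{\left(h \right)} = -24 + 3 \left(31 - -2\right) = -24 + 3 \left(31 + 2\right) = -24 + 3 \cdot 33 = -24 + 99 = 75$)
$J{\left(s \right)} = 2 s$
$E = 841$ ($E = \left(-29\right)^{2} = 841$)
$\frac{E + d{\left(-63 \right)}}{1020 + J{\left(-29 \right)}} = \frac{841 + 75}{1020 + 2 \left(-29\right)} = \frac{916}{1020 - 58} = \frac{916}{962} = 916 \cdot \frac{1}{962} = \frac{458}{481}$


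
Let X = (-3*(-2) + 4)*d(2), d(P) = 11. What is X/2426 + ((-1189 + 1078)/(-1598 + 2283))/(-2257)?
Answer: 2301814/50685205 ≈ 0.045414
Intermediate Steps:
X = 110 (X = (-3*(-2) + 4)*11 = (6 + 4)*11 = 10*11 = 110)
X/2426 + ((-1189 + 1078)/(-1598 + 2283))/(-2257) = 110/2426 + ((-1189 + 1078)/(-1598 + 2283))/(-2257) = 110*(1/2426) - 111/685*(-1/2257) = 55/1213 - 111*1/685*(-1/2257) = 55/1213 - 111/685*(-1/2257) = 55/1213 + 3/41785 = 2301814/50685205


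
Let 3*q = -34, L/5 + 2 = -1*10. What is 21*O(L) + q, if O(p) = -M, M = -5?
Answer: 281/3 ≈ 93.667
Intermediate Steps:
L = -60 (L = -10 + 5*(-1*10) = -10 + 5*(-10) = -10 - 50 = -60)
O(p) = 5 (O(p) = -1*(-5) = 5)
q = -34/3 (q = (⅓)*(-34) = -34/3 ≈ -11.333)
21*O(L) + q = 21*5 - 34/3 = 105 - 34/3 = 281/3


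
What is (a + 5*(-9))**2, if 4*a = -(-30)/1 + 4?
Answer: 5329/4 ≈ 1332.3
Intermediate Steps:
a = 17/2 (a = (-(-30)/1 + 4)/4 = (-(-30) + 4)/4 = (-6*(-5) + 4)/4 = (30 + 4)/4 = (1/4)*34 = 17/2 ≈ 8.5000)
(a + 5*(-9))**2 = (17/2 + 5*(-9))**2 = (17/2 - 45)**2 = (-73/2)**2 = 5329/4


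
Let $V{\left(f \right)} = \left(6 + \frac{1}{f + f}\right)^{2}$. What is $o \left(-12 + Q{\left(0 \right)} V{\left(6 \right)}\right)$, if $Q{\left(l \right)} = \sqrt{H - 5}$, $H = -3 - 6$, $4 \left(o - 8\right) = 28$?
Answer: $-180 + \frac{26645 i \sqrt{14}}{48} \approx -180.0 + 2077.0 i$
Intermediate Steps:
$V{\left(f \right)} = \left(6 + \frac{1}{2 f}\right)^{2}$
$o = 15$ ($o = 8 + \frac{1}{4} \cdot 28 = 8 + 7 = 15$)
$H = -9$ ($H = -3 - 6 = -9$)
$Q{\left(l \right)} = i \sqrt{14}$ ($Q{\left(l \right)} = \sqrt{-9 - 5} = \sqrt{-14} = i \sqrt{14}$)
$o \left(-12 + Q{\left(0 \right)} V{\left(6 \right)}\right) = 15 \left(-12 + i \sqrt{14} \frac{\left(1 + 12 \cdot 6\right)^{2}}{4 \cdot 36}\right) = 15 \left(-12 + i \sqrt{14} \cdot \frac{1}{4} \cdot \frac{1}{36} \left(1 + 72\right)^{2}\right) = 15 \left(-12 + i \sqrt{14} \cdot \frac{1}{4} \cdot \frac{1}{36} \cdot 73^{2}\right) = 15 \left(-12 + i \sqrt{14} \cdot \frac{1}{4} \cdot \frac{1}{36} \cdot 5329\right) = 15 \left(-12 + i \sqrt{14} \cdot \frac{5329}{144}\right) = 15 \left(-12 + \frac{5329 i \sqrt{14}}{144}\right) = -180 + \frac{26645 i \sqrt{14}}{48}$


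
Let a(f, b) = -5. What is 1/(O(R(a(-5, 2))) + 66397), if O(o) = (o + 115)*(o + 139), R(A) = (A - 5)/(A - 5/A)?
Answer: 4/332093 ≈ 1.2045e-5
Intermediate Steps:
R(A) = (-5 + A)/(A - 5/A)
O(o) = (115 + o)*(139 + o)
1/(O(R(a(-5, 2))) + 66397) = 1/((15985 + (-5*(-5 - 5)/(-5 + (-5)²))² + 254*(-5*(-5 - 5)/(-5 + (-5)²))) + 66397) = 1/((15985 + (-5*(-10)/(-5 + 25))² + 254*(-5*(-10)/(-5 + 25))) + 66397) = 1/((15985 + (-5*(-10)/20)² + 254*(-5*(-10)/20)) + 66397) = 1/((15985 + (-5*1/20*(-10))² + 254*(-5*1/20*(-10))) + 66397) = 1/((15985 + (5/2)² + 254*(5/2)) + 66397) = 1/((15985 + 25/4 + 635) + 66397) = 1/(66505/4 + 66397) = 1/(332093/4) = 4/332093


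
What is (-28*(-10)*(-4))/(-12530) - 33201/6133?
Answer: -5844851/1097807 ≈ -5.3241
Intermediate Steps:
(-28*(-10)*(-4))/(-12530) - 33201/6133 = (280*(-4))*(-1/12530) - 33201*1/6133 = -1120*(-1/12530) - 33201/6133 = 16/179 - 33201/6133 = -5844851/1097807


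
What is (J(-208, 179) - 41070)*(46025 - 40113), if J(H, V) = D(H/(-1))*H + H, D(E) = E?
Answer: -499812304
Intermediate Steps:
J(H, V) = H - H² (J(H, V) = (H/(-1))*H + H = (H*(-1))*H + H = (-H)*H + H = -H² + H = H - H²)
(J(-208, 179) - 41070)*(46025 - 40113) = (-208*(1 - 1*(-208)) - 41070)*(46025 - 40113) = (-208*(1 + 208) - 41070)*5912 = (-208*209 - 41070)*5912 = (-43472 - 41070)*5912 = -84542*5912 = -499812304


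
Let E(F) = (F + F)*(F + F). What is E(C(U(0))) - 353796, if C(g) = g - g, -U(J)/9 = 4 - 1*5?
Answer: -353796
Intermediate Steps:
U(J) = 9 (U(J) = -9*(4 - 1*5) = -9*(4 - 5) = -9*(-1) = 9)
C(g) = 0
E(F) = 4*F² (E(F) = (2*F)*(2*F) = 4*F²)
E(C(U(0))) - 353796 = 4*0² - 353796 = 4*0 - 353796 = 0 - 353796 = -353796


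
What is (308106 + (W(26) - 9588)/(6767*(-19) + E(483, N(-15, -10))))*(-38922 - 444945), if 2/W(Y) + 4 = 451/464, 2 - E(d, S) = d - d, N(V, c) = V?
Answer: -8976858016757105322/60214085 ≈ -1.4908e+11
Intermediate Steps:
E(d, S) = 2 (E(d, S) = 2 - (d - d) = 2 - 1*0 = 2 + 0 = 2)
W(Y) = -928/1405 (W(Y) = 2/(-4 + 451/464) = 2/(-1405/464) = 2*(-464/1405) = -928/1405)
(308106 + (W(26) - 9588)/(6767*(-19) + E(483, N(-15, -10))))*(-38922 - 444945) = (308106 + (-928/1405 - 9588)/(6767*(-19) + 2))*(-38922 - 444945) = (308106 - 13472068/(1405*(-128573 + 2)))*(-483867) = (308106 - 13472068/1405/(-128571))*(-483867) = (308106 - 13472068/1405*(-1/128571))*(-483867) = (308106 + 13472068/180642255)*(-483867) = (55656976091098/180642255)*(-483867) = -8976858016757105322/60214085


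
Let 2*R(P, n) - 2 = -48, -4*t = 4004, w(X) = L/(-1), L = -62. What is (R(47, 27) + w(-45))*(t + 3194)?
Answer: 85527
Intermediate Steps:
w(X) = 62 (w(X) = -62/(-1) = -62*(-1) = 62)
t = -1001 (t = -¼*4004 = -1001)
R(P, n) = -23 (R(P, n) = 1 + (½)*(-48) = 1 - 24 = -23)
(R(47, 27) + w(-45))*(t + 3194) = (-23 + 62)*(-1001 + 3194) = 39*2193 = 85527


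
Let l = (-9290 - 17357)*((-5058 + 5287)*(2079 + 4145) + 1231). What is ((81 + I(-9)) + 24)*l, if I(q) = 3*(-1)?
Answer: -3877291826838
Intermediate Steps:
I(q) = -3
l = -38012664969 (l = -26647*(229*6224 + 1231) = -26647*(1425296 + 1231) = -26647*1426527 = -38012664969)
((81 + I(-9)) + 24)*l = ((81 - 3) + 24)*(-38012664969) = (78 + 24)*(-38012664969) = 102*(-38012664969) = -3877291826838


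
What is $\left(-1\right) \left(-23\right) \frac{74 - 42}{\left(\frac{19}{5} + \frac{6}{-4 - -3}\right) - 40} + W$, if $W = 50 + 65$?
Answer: $\frac{20585}{211} \approx 97.559$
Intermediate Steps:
$W = 115$
$\left(-1\right) \left(-23\right) \frac{74 - 42}{\left(\frac{19}{5} + \frac{6}{-4 - -3}\right) - 40} + W = \left(-1\right) \left(-23\right) \frac{74 - 42}{\left(\frac{19}{5} + \frac{6}{-4 - -3}\right) - 40} + 115 = 23 \frac{32}{\left(19 \cdot \frac{1}{5} + \frac{6}{-4 + 3}\right) - 40} + 115 = 23 \frac{32}{\left(\frac{19}{5} + \frac{6}{-1}\right) - 40} + 115 = 23 \frac{32}{\left(\frac{19}{5} + 6 \left(-1\right)\right) - 40} + 115 = 23 \frac{32}{\left(\frac{19}{5} - 6\right) - 40} + 115 = 23 \frac{32}{- \frac{11}{5} - 40} + 115 = 23 \frac{32}{- \frac{211}{5}} + 115 = 23 \cdot 32 \left(- \frac{5}{211}\right) + 115 = 23 \left(- \frac{160}{211}\right) + 115 = - \frac{3680}{211} + 115 = \frac{20585}{211}$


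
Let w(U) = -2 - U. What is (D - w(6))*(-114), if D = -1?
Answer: -798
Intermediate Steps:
(D - w(6))*(-114) = (-1 - (-2 - 1*6))*(-114) = (-1 - (-2 - 6))*(-114) = (-1 - 1*(-8))*(-114) = (-1 + 8)*(-114) = 7*(-114) = -798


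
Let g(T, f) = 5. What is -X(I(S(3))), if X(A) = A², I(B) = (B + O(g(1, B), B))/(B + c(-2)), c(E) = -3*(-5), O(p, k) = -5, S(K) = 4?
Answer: -1/361 ≈ -0.0027701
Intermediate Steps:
c(E) = 15
I(B) = (-5 + B)/(15 + B) (I(B) = (B - 5)/(B + 15) = (-5 + B)/(15 + B))
-X(I(S(3))) = -((-5 + 4)/(15 + 4))² = -(-1/19)² = -1*1/361 = -1/361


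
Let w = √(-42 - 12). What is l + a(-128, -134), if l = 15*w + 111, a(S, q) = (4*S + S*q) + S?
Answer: 16623 + 45*I*√6 ≈ 16623.0 + 110.23*I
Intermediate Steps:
w = 3*I*√6 (w = √(-54) = 3*I*√6 ≈ 7.3485*I)
a(S, q) = 5*S + S*q
l = 111 + 45*I*√6 (l = 15*(3*I*√6) + 111 = 45*I*√6 + 111 = 111 + 45*I*√6 ≈ 111.0 + 110.23*I)
l + a(-128, -134) = (111 + 45*I*√6) - 128*(5 - 134) = (111 + 45*I*√6) - 128*(-129) = (111 + 45*I*√6) + 16512 = 16623 + 45*I*√6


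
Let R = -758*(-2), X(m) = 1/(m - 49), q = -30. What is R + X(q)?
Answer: 119763/79 ≈ 1516.0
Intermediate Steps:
X(m) = 1/(-49 + m)
R = 1516
R + X(q) = 1516 + 1/(-49 - 30) = 1516 + 1/(-79) = 1516 - 1/79 = 119763/79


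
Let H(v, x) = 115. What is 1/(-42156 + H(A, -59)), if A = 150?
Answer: -1/42041 ≈ -2.3786e-5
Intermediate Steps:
1/(-42156 + H(A, -59)) = 1/(-42156 + 115) = 1/(-42041) = -1/42041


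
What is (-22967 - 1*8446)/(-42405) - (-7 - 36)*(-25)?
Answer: -15184654/14135 ≈ -1074.3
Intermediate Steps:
(-22967 - 1*8446)/(-42405) - (-7 - 36)*(-25) = (-22967 - 8446)*(-1/42405) - (-43)*(-25) = -31413*(-1/42405) - 1*1075 = 10471/14135 - 1075 = -15184654/14135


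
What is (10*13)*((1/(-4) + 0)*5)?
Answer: -325/2 ≈ -162.50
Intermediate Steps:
(10*13)*((1/(-4) + 0)*5) = 130*((-1/4 + 0)*5) = 130*(-1/4*5) = 130*(-5/4) = -325/2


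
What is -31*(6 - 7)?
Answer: 31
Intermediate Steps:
-31*(6 - 7) = -31*(-1) = 31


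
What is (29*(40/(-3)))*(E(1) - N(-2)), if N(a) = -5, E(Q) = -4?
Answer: -1160/3 ≈ -386.67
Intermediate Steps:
(29*(40/(-3)))*(E(1) - N(-2)) = (29*(40/(-3)))*(-4 - 1*(-5)) = (29*(40*(-⅓)))*(-4 + 5) = (29*(-40/3))*1 = -1160/3*1 = -1160/3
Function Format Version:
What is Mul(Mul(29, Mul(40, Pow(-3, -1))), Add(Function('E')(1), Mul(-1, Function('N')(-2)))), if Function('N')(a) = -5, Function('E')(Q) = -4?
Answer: Rational(-1160, 3) ≈ -386.67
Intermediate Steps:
Mul(Mul(29, Mul(40, Pow(-3, -1))), Add(Function('E')(1), Mul(-1, Function('N')(-2)))) = Mul(Mul(29, Mul(40, Pow(-3, -1))), Add(-4, Mul(-1, -5))) = Mul(Mul(29, Mul(40, Rational(-1, 3))), Add(-4, 5)) = Mul(Mul(29, Rational(-40, 3)), 1) = Mul(Rational(-1160, 3), 1) = Rational(-1160, 3)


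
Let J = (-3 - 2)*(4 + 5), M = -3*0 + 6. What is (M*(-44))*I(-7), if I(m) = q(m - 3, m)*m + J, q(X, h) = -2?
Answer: 8184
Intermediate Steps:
M = 6 (M = 0 + 6 = 6)
J = -45 (J = -5*9 = -45)
I(m) = -45 - 2*m (I(m) = -2*m - 45 = -45 - 2*m)
(M*(-44))*I(-7) = (6*(-44))*(-45 - 2*(-7)) = -264*(-45 + 14) = -264*(-31) = 8184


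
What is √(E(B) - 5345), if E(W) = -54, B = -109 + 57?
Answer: I*√5399 ≈ 73.478*I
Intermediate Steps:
B = -52
√(E(B) - 5345) = √(-54 - 5345) = √(-5399) = I*√5399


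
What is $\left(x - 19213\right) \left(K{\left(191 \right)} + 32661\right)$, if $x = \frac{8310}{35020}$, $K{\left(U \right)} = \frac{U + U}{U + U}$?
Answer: $- \frac{1098800224445}{1751} \approx -6.2753 \cdot 10^{8}$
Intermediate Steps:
$K{\left(U \right)} = 1$ ($K{\left(U \right)} = \frac{2 U}{2 U} = 2 U \frac{1}{2 U} = 1$)
$x = \frac{831}{3502}$ ($x = 8310 \cdot \frac{1}{35020} = \frac{831}{3502} \approx 0.23729$)
$\left(x - 19213\right) \left(K{\left(191 \right)} + 32661\right) = \left(\frac{831}{3502} - 19213\right) \left(1 + 32661\right) = \left(- \frac{67283095}{3502}\right) 32662 = - \frac{1098800224445}{1751}$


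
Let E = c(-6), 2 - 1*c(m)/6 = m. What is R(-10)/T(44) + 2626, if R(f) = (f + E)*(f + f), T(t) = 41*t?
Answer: 1184136/451 ≈ 2625.6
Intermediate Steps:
c(m) = 12 - 6*m
E = 48 (E = 12 - 6*(-6) = 12 + 36 = 48)
R(f) = 2*f*(48 + f) (R(f) = (f + 48)*(f + f) = (48 + f)*(2*f) = 2*f*(48 + f))
R(-10)/T(44) + 2626 = (2*(-10)*(48 - 10))/((41*44)) + 2626 = (2*(-10)*38)/1804 + 2626 = -760*1/1804 + 2626 = -190/451 + 2626 = 1184136/451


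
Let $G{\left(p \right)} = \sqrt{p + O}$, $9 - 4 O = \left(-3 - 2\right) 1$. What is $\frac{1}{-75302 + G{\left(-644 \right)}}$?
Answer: $- \frac{150604}{11340783689} - \frac{i \sqrt{2562}}{11340783689} \approx -1.328 \cdot 10^{-5} - 4.4632 \cdot 10^{-9} i$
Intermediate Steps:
$O = \frac{7}{2}$ ($O = \frac{9}{4} - \frac{\left(-3 - 2\right) 1}{4} = \frac{9}{4} - \frac{\left(-5\right) 1}{4} = \frac{9}{4} - - \frac{5}{4} = \frac{9}{4} + \frac{5}{4} = \frac{7}{2} \approx 3.5$)
$G{\left(p \right)} = \sqrt{\frac{7}{2} + p}$ ($G{\left(p \right)} = \sqrt{p + \frac{7}{2}} = \sqrt{\frac{7}{2} + p}$)
$\frac{1}{-75302 + G{\left(-644 \right)}} = \frac{1}{-75302 + \frac{\sqrt{14 + 4 \left(-644\right)}}{2}} = \frac{1}{-75302 + \frac{\sqrt{14 - 2576}}{2}} = \frac{1}{-75302 + \frac{\sqrt{-2562}}{2}} = \frac{1}{-75302 + \frac{i \sqrt{2562}}{2}}$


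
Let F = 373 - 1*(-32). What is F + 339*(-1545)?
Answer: -523350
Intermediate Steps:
F = 405 (F = 373 + 32 = 405)
F + 339*(-1545) = 405 + 339*(-1545) = 405 - 523755 = -523350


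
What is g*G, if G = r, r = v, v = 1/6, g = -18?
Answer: -3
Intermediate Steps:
v = 1/6 ≈ 0.16667
r = 1/6 ≈ 0.16667
G = 1/6 ≈ 0.16667
g*G = -18*1/6 = -3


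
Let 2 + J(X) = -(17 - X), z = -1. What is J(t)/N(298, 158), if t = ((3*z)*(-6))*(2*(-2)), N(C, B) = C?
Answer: -91/298 ≈ -0.30537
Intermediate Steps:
t = -72 (t = ((3*(-1))*(-6))*(2*(-2)) = -3*(-6)*(-4) = 18*(-4) = -72)
J(X) = -19 + X (J(X) = -2 - (17 - X) = -2 + (-17 + X) = -19 + X)
J(t)/N(298, 158) = (-19 - 72)/298 = -91*1/298 = -91/298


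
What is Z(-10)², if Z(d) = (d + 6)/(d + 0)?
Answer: 4/25 ≈ 0.16000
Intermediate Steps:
Z(d) = (6 + d)/d
Z(-10)² = ((6 - 10)/(-10))² = (-⅒*(-4))² = (⅖)² = 4/25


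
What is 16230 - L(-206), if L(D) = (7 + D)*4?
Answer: 17026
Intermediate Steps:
L(D) = 28 + 4*D
16230 - L(-206) = 16230 - (28 + 4*(-206)) = 16230 - (28 - 824) = 16230 - 1*(-796) = 16230 + 796 = 17026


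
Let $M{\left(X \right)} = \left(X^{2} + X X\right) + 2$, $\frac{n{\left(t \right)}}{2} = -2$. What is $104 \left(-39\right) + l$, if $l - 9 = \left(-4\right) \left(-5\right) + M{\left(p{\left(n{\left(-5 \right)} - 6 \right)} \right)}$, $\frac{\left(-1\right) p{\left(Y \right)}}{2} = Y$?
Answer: $-3225$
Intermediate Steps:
$n{\left(t \right)} = -4$ ($n{\left(t \right)} = 2 \left(-2\right) = -4$)
$p{\left(Y \right)} = - 2 Y$
$M{\left(X \right)} = 2 + 2 X^{2}$ ($M{\left(X \right)} = \left(X^{2} + X^{2}\right) + 2 = 2 X^{2} + 2 = 2 + 2 X^{2}$)
$l = 831$ ($l = 9 - \left(-22 - 2 \cdot 4 \left(-4 - 6\right)^{2}\right) = 9 + \left(20 + \left(2 + 2 \left(- 2 \left(-4 - 6\right)\right)^{2}\right)\right) = 9 + \left(20 + \left(2 + 2 \left(\left(-2\right) \left(-10\right)\right)^{2}\right)\right) = 9 + \left(20 + \left(2 + 2 \cdot 20^{2}\right)\right) = 9 + \left(20 + \left(2 + 2 \cdot 400\right)\right) = 9 + \left(20 + \left(2 + 800\right)\right) = 9 + \left(20 + 802\right) = 9 + 822 = 831$)
$104 \left(-39\right) + l = 104 \left(-39\right) + 831 = -4056 + 831 = -3225$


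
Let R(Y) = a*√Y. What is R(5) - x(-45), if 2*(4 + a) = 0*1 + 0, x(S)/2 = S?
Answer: 90 - 4*√5 ≈ 81.056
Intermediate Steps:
x(S) = 2*S
a = -4 (a = -4 + (0*1 + 0)/2 = -4 + (0 + 0)/2 = -4 + (½)*0 = -4 + 0 = -4)
R(Y) = -4*√Y
R(5) - x(-45) = -4*√5 - 2*(-45) = -4*√5 - 1*(-90) = -4*√5 + 90 = 90 - 4*√5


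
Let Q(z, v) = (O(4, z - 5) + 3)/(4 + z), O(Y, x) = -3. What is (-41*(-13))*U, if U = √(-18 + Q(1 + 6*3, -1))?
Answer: 1599*I*√2 ≈ 2261.3*I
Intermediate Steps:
Q(z, v) = 0 (Q(z, v) = (-3 + 3)/(4 + z) = 0/(4 + z) = 0)
U = 3*I*√2 (U = √(-18 + 0) = √(-18) = 3*I*√2 ≈ 4.2426*I)
(-41*(-13))*U = (-41*(-13))*(3*I*√2) = 533*(3*I*√2) = 1599*I*√2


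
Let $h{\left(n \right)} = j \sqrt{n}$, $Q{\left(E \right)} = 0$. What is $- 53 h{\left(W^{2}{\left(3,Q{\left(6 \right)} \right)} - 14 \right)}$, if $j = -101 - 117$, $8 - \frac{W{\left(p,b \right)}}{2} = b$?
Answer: $127094 \sqrt{2} \approx 1.7974 \cdot 10^{5}$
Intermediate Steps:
$W{\left(p,b \right)} = 16 - 2 b$
$j = -218$ ($j = -101 - 117 = -218$)
$h{\left(n \right)} = - 218 \sqrt{n}$
$- 53 h{\left(W^{2}{\left(3,Q{\left(6 \right)} \right)} - 14 \right)} = - 53 \left(- 218 \sqrt{\left(16 - 0\right)^{2} - 14}\right) = - 53 \left(- 218 \sqrt{\left(16 + 0\right)^{2} - 14}\right) = - 53 \left(- 218 \sqrt{16^{2} - 14}\right) = - 53 \left(- 218 \sqrt{256 - 14}\right) = - 53 \left(- 218 \sqrt{242}\right) = - 53 \left(- 218 \cdot 11 \sqrt{2}\right) = - 53 \left(- 2398 \sqrt{2}\right) = 127094 \sqrt{2}$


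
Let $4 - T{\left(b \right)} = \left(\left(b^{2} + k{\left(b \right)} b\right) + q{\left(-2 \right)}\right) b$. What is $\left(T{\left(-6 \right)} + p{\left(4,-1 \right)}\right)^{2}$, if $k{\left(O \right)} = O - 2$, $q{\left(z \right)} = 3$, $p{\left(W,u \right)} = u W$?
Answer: $272484$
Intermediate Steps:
$p{\left(W,u \right)} = W u$
$k{\left(O \right)} = -2 + O$
$T{\left(b \right)} = 4 - b \left(3 + b^{2} + b \left(-2 + b\right)\right)$ ($T{\left(b \right)} = 4 - \left(\left(b^{2} + \left(-2 + b\right) b\right) + 3\right) b = 4 - \left(\left(b^{2} + b \left(-2 + b\right)\right) + 3\right) b = 4 - \left(3 + b^{2} + b \left(-2 + b\right)\right) b = 4 - b \left(3 + b^{2} + b \left(-2 + b\right)\right)$)
$\left(T{\left(-6 \right)} + p{\left(4,-1 \right)}\right)^{2} = \left(\left(4 - \left(-6\right)^{3} - -18 - \left(-6\right)^{2} \left(-2 - 6\right)\right) + 4 \left(-1\right)\right)^{2} = \left(\left(4 - -216 + 18 - 36 \left(-8\right)\right) - 4\right)^{2} = \left(\left(4 + 216 + 18 + 288\right) - 4\right)^{2} = \left(526 - 4\right)^{2} = 522^{2} = 272484$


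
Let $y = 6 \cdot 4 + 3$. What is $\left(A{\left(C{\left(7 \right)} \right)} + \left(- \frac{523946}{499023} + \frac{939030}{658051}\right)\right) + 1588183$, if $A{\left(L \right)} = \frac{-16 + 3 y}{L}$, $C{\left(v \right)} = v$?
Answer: $\frac{521534810760859138}{328382584173} \approx 1.5882 \cdot 10^{6}$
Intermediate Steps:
$y = 27$ ($y = 24 + 3 = 27$)
$A{\left(L \right)} = \frac{65}{L}$ ($A{\left(L \right)} = \frac{-16 + 3 \cdot 27}{L} = \frac{-16 + 81}{L} = \frac{65}{L}$)
$\left(A{\left(C{\left(7 \right)} \right)} + \left(- \frac{523946}{499023} + \frac{939030}{658051}\right)\right) + 1588183 = \left(\frac{65}{7} + \left(- \frac{523946}{499023} + \frac{939030}{658051}\right)\right) + 1588183 = \left(\frac{65}{7} + \frac{123814378444}{328382584173}\right) + 1588183 = \frac{3173081231479}{328382584173} + 1588183 = \frac{521534810760859138}{328382584173}$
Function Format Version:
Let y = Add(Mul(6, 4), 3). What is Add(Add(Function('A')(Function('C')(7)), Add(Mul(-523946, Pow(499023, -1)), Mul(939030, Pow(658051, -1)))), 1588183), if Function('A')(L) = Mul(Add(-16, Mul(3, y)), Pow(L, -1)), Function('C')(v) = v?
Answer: Rational(521534810760859138, 328382584173) ≈ 1.5882e+6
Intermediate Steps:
y = 27 (y = Add(24, 3) = 27)
Function('A')(L) = Mul(65, Pow(L, -1)) (Function('A')(L) = Mul(Add(-16, Mul(3, 27)), Pow(L, -1)) = Mul(Add(-16, 81), Pow(L, -1)) = Mul(65, Pow(L, -1)))
Add(Add(Function('A')(Function('C')(7)), Add(Mul(-523946, Pow(499023, -1)), Mul(939030, Pow(658051, -1)))), 1588183) = Add(Add(Mul(65, Pow(7, -1)), Add(Mul(-523946, Pow(499023, -1)), Mul(939030, Pow(658051, -1)))), 1588183) = Add(Add(Mul(65, Rational(1, 7)), Add(Mul(-523946, Rational(1, 499023)), Mul(939030, Rational(1, 658051)))), 1588183) = Add(Add(Rational(65, 7), Add(Rational(-523946, 499023), Rational(939030, 658051))), 1588183) = Add(Add(Rational(65, 7), Rational(123814378444, 328382584173)), 1588183) = Add(Rational(3173081231479, 328382584173), 1588183) = Rational(521534810760859138, 328382584173)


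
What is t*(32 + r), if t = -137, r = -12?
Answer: -2740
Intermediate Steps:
t*(32 + r) = -137*(32 - 12) = -137*20 = -2740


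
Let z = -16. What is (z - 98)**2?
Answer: 12996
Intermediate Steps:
(z - 98)**2 = (-16 - 98)**2 = (-114)**2 = 12996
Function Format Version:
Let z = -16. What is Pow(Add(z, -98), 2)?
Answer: 12996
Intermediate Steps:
Pow(Add(z, -98), 2) = Pow(Add(-16, -98), 2) = Pow(-114, 2) = 12996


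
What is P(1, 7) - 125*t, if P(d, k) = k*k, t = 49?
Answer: -6076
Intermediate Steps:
P(d, k) = k²
P(1, 7) - 125*t = 7² - 125*49 = 49 - 6125 = -6076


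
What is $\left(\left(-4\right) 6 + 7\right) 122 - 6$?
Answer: $-2080$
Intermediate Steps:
$\left(\left(-4\right) 6 + 7\right) 122 - 6 = \left(-24 + 7\right) 122 - 6 = \left(-17\right) 122 - 6 = -2074 - 6 = -2080$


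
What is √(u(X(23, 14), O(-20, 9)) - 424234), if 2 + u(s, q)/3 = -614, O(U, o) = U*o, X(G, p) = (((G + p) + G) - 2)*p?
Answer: I*√426082 ≈ 652.75*I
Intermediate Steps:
X(G, p) = p*(-2 + p + 2*G) (X(G, p) = ((p + 2*G) - 2)*p = (-2 + p + 2*G)*p = p*(-2 + p + 2*G))
u(s, q) = -1848 (u(s, q) = -6 + 3*(-614) = -6 - 1842 = -1848)
√(u(X(23, 14), O(-20, 9)) - 424234) = √(-1848 - 424234) = √(-426082) = I*√426082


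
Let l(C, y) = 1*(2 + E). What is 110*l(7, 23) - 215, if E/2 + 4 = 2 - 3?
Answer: -1095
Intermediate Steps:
E = -10 (E = -8 + 2*(2 - 3) = -8 + 2*(-1) = -8 - 2 = -10)
l(C, y) = -8 (l(C, y) = 1*(2 - 10) = 1*(-8) = -8)
110*l(7, 23) - 215 = 110*(-8) - 215 = -880 - 215 = -1095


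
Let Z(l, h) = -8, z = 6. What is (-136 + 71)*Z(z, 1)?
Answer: 520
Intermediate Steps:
(-136 + 71)*Z(z, 1) = (-136 + 71)*(-8) = -65*(-8) = 520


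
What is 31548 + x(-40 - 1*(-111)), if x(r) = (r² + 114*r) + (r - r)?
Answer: 44683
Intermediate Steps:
x(r) = r² + 114*r (x(r) = (r² + 114*r) + 0 = r² + 114*r)
31548 + x(-40 - 1*(-111)) = 31548 + (-40 - 1*(-111))*(114 + (-40 - 1*(-111))) = 31548 + (-40 + 111)*(114 + (-40 + 111)) = 31548 + 71*(114 + 71) = 31548 + 71*185 = 31548 + 13135 = 44683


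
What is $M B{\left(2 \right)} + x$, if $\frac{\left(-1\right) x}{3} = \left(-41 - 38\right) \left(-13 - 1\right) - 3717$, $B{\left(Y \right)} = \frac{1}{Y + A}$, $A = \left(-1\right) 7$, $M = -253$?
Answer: $\frac{39418}{5} \approx 7883.6$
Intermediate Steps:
$A = -7$
$B{\left(Y \right)} = \frac{1}{-7 + Y}$ ($B{\left(Y \right)} = \frac{1}{Y - 7} = \frac{1}{-7 + Y}$)
$x = 7833$ ($x = - 3 \left(\left(-41 - 38\right) \left(-13 - 1\right) - 3717\right) = - 3 \left(\left(-79\right) \left(-14\right) - 3717\right) = - 3 \left(1106 - 3717\right) = \left(-3\right) \left(-2611\right) = 7833$)
$M B{\left(2 \right)} + x = - \frac{253}{-7 + 2} + 7833 = - \frac{253}{-5} + 7833 = \left(-253\right) \left(- \frac{1}{5}\right) + 7833 = \frac{253}{5} + 7833 = \frac{39418}{5}$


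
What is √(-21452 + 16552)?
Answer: 70*I ≈ 70.0*I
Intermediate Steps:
√(-21452 + 16552) = √(-4900) = 70*I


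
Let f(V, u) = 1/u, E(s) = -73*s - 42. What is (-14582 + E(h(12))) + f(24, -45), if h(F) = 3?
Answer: -667936/45 ≈ -14843.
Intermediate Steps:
E(s) = -42 - 73*s
(-14582 + E(h(12))) + f(24, -45) = (-14582 + (-42 - 73*3)) + 1/(-45) = (-14582 + (-42 - 219)) - 1/45 = (-14582 - 261) - 1/45 = -14843 - 1/45 = -667936/45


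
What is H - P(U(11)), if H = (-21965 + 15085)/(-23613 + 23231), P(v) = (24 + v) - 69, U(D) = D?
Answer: 9934/191 ≈ 52.010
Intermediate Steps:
P(v) = -45 + v
H = 3440/191 (H = -6880/(-382) = -6880*(-1/382) = 3440/191 ≈ 18.010)
H - P(U(11)) = 3440/191 - (-45 + 11) = 3440/191 - 1*(-34) = 3440/191 + 34 = 9934/191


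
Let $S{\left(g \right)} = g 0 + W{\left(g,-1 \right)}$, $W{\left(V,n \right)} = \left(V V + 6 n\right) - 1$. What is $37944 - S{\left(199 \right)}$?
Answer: $-1650$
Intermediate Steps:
$W{\left(V,n \right)} = -1 + V^{2} + 6 n$ ($W{\left(V,n \right)} = \left(V^{2} + 6 n\right) - 1 = -1 + V^{2} + 6 n$)
$S{\left(g \right)} = -7 + g^{2}$ ($S{\left(g \right)} = g 0 + \left(-1 + g^{2} + 6 \left(-1\right)\right) = 0 - \left(7 - g^{2}\right) = 0 + \left(-7 + g^{2}\right) = -7 + g^{2}$)
$37944 - S{\left(199 \right)} = 37944 - \left(-7 + 199^{2}\right) = 37944 - \left(-7 + 39601\right) = 37944 - 39594 = -1650$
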